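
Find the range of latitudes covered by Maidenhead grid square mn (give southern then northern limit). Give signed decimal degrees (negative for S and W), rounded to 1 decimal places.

40.0, 50.0

Field M=12, N=13: +12·20° lon, +13·10° lat → SW at lon 60°, lat 40°.
Cell spans 20° lon × 10° lat.
south 40.0, north 50.0.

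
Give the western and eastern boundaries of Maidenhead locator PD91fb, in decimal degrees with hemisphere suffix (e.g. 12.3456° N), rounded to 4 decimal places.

Field P=15, D=3: +15·20° lon, +3·10° lat → SW at lon 120°, lat -60°.
Square 9, 1: +9·2° lon, +1·1° lat → SW at lon 138°, lat -59°.
Subsquare f=5, b=1: +5·0.0833333° lon, +1·0.0416667° lat → SW at lon 138.417°, lat -58.9583°.
Cell spans 0.0833333° lon × 0.0416667° lat.
west 138.4167° E, east 138.5000° E.

138.4167° E, 138.5000° E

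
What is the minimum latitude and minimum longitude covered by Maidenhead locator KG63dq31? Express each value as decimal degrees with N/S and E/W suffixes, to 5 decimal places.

26.32917° S, 32.27500° E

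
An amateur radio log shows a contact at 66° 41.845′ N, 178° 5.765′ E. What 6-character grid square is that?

Offset from 180°W / 90°S: lon 358.0961°, lat 156.6974°.
Field: lon ⌊358.0961/20⌋ = 17 → R; lat ⌊156.6974/10⌋ = 15 → P.
Square: lon ⌊18.0961/2⌋ = 9; lat ⌊6.6974/1⌋ = 6.
Subsquare: lon ⌊0.0961/0.0833333⌋ = 1 → b; lat ⌊0.6974/0.0416667⌋ = 16 → q.

RP96bq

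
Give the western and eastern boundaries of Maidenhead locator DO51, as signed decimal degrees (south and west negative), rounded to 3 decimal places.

-110.000, -108.000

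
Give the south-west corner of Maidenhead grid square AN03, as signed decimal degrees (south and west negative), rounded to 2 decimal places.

43.00, -180.00

Field A=0, N=13: +0·20° lon, +13·10° lat → SW at lon -180°, lat 40°.
Square 0, 3: +0·2° lon, +3·1° lat → SW at lon -180°, lat 43°.
latitude 43.00, longitude -180.00.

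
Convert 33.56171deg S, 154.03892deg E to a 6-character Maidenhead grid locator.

Offset from 180°W / 90°S: lon 334.0389°, lat 56.4383°.
Field (20°×10°, letters A–R): lon ⌊334.0389/20⌋ = 16 → Q; lat ⌊56.4383/10⌋ = 5 → F.
Square (2°×1°, digits 0–9): lon ⌊14.0389/2⌋ = 7; lat ⌊6.4383/1⌋ = 6.
Subsquare (5′×2.5′, letters a–x): lon ⌊0.0389/0.0833333⌋ = 0 → a; lat ⌊0.4383/0.0416667⌋ = 10 → k.

QF76ak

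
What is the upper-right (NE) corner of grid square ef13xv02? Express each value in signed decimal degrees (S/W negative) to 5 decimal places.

-36.11250, -96.07500

Field E=4, F=5: +4·20° lon, +5·10° lat → SW at lon -100°, lat -40°.
Square 1, 3: +1·2° lon, +3·1° lat → SW at lon -98°, lat -37°.
Subsquare x=23, v=21: +23·0.0833333° lon, +21·0.0416667° lat → SW at lon -96.0833°, lat -36.125°.
Extended square 0, 2: +0·0.00833333° lon, +2·0.00416667° lat → SW at lon -96.0833°, lat -36.1167°.
Cell spans 0.00833333° lon × 0.00416667° lat. NE corner is SW corner plus one full cell.
latitude -36.11250, longitude -96.07500.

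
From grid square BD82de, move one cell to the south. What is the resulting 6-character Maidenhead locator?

BD82dd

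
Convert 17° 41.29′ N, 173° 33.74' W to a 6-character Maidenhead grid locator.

Add 180° to longitude and 90° to latitude: 6.4377, 107.6882.
Field: 6.4377/20 → 0 → A, 107.6882/10 → 10 → K; chars AK.
Square: 6.4377/2 → 3, 7.6882/1 → 7; chars 37.
Subsquare: 0.4377/0.0833333 → 5 → f, 0.6882/0.0416667 → 16 → q; chars fq.

AK37fq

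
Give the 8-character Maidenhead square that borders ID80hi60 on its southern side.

ID80hh69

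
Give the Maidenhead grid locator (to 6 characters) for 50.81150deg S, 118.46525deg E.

Shift to the Maidenhead origin (180°W, 90°S): lon 298.4652, lat 39.1885.
Field: lon ⌊298.4652/20⌋ = 14 → O; lat ⌊39.1885/10⌋ = 3 → D.
Square: lon ⌊18.4652/2⌋ = 9; lat ⌊9.1885/1⌋ = 9.
Subsquare: lon ⌊0.4652/0.0833333⌋ = 5 → f; lat ⌊0.1885/0.0416667⌋ = 4 → e.

OD99fe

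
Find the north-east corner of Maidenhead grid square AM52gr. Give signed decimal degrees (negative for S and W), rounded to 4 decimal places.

Field A=0, M=12: +0·20° lon, +12·10° lat → SW at lon -180°, lat 30°.
Square 5, 2: +5·2° lon, +2·1° lat → SW at lon -170°, lat 32°.
Subsquare g=6, r=17: +6·0.0833333° lon, +17·0.0416667° lat → SW at lon -169.5°, lat 32.7083°.
Cell spans 0.0833333° lon × 0.0416667° lat. NE corner is SW corner plus one full cell.
latitude 32.7500, longitude -169.4167.

32.7500, -169.4167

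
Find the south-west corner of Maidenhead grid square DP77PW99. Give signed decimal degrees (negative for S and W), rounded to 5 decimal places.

Field D=3, P=15: +3·20° lon, +15·10° lat → SW at lon -120°, lat 60°.
Square 7, 7: +7·2° lon, +7·1° lat → SW at lon -106°, lat 67°.
Subsquare p=15, w=22: +15·0.0833333° lon, +22·0.0416667° lat → SW at lon -104.75°, lat 67.9167°.
Extended square 9, 9: +9·0.00833333° lon, +9·0.00416667° lat → SW at lon -104.675°, lat 67.9542°.
latitude 67.95417, longitude -104.67500.

67.95417, -104.67500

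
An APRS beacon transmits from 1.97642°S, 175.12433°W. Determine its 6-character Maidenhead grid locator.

Shift to the Maidenhead origin (180°W, 90°S): lon 4.8757, lat 88.0236.
Field (20°×10°, letters A–R): 4.8757/20 → 0 → A, 88.0236/10 → 8 → I; chars AI.
Square (2°×1°, digits 0–9): 4.8757/2 → 2, 8.0236/1 → 8; chars 28.
Subsquare (5′×2.5′, letters a–x): 0.8757/0.0833333 → 10 → k, 0.0236/0.0416667 → 0 → a; chars ka.

AI28ka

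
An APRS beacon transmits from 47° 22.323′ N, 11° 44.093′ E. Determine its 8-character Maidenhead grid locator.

Offset from 180°W / 90°S: lon 191.73488°, lat 137.37205°.
Field: lon ⌊191.73488/20⌋ = 9 → J; lat ⌊137.37205/10⌋ = 13 → N.
Square: lon ⌊11.73488/2⌋ = 5; lat ⌊7.37205/1⌋ = 7.
Subsquare: lon ⌊1.73488/0.0833333⌋ = 20 → u; lat ⌊0.37205/0.0416667⌋ = 8 → i.
Extended square: lon ⌊0.06822/0.00833333⌋ = 8; lat ⌊0.03872/0.00416667⌋ = 9.

JN57ui89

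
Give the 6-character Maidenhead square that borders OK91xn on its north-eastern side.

PK01ao

Longitude subsquare x = 23; +1 → 24, wraps to 0 = a, carry into square.
Longitude square 9; +1 → 10, wraps to 0, carry into field.
Longitude field O = 14; +1 → 15 = P.
Latitude subsquare n = 13; +1 → 14 = o.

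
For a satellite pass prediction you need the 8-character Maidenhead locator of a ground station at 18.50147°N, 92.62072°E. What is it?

NK68hm40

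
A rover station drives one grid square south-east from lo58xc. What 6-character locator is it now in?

LO68ab

Longitude subsquare x = 23; +1 → 24, wraps to 0 = a, carry into square.
Longitude square 5; +1 → 6.
Latitude subsquare c = 2; −1 → 1 = b.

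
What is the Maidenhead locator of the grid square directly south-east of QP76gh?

QP76hg

Longitude subsquare g = 6; +1 → 7 = h.
Latitude subsquare h = 7; −1 → 6 = g.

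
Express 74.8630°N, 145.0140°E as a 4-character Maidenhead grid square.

QQ24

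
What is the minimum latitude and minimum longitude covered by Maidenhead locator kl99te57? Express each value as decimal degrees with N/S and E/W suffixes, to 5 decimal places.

Field K=10, L=11: +10·20° lon, +11·10° lat → SW at lon 20°, lat 20°.
Square 9, 9: +9·2° lon, +9·1° lat → SW at lon 38°, lat 29°.
Subsquare t=19, e=4: +19·0.0833333° lon, +4·0.0416667° lat → SW at lon 39.5833°, lat 29.1667°.
Extended square 5, 7: +5·0.00833333° lon, +7·0.00416667° lat → SW at lon 39.625°, lat 29.1958°.
latitude 29.19583° N, longitude 39.62500° E.

29.19583° N, 39.62500° E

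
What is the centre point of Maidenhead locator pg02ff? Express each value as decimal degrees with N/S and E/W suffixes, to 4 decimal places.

27.7708° S, 120.4583° E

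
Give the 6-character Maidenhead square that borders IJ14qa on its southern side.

Latitude subsquare a = 0; −1 → -1, wraps to 23 = x, carry into square.
Latitude square 4; −1 → 3.
The longitude characters are unchanged.

IJ13qx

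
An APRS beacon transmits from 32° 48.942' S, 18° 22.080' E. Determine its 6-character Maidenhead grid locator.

JF97ee

Add 180° to longitude and 90° to latitude: 198.3680, 57.1843.
Field: lon ⌊198.3680/20⌋ = 9 → J; lat ⌊57.1843/10⌋ = 5 → F.
Square: lon ⌊18.3680/2⌋ = 9; lat ⌊7.1843/1⌋ = 7.
Subsquare: lon ⌊0.3680/0.0833333⌋ = 4 → e; lat ⌊0.1843/0.0416667⌋ = 4 → e.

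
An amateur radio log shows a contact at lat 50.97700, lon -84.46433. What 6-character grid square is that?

Add 180° to longitude and 90° to latitude: 95.5357, 140.9770.
Field: 95.5357/20 → 4 → E, 140.9770/10 → 14 → O; chars EO.
Square: 15.5357/2 → 7, 0.9770/1 → 0; chars 70.
Subsquare: 1.5357/0.0833333 → 18 → s, 0.9770/0.0416667 → 23 → x; chars sx.

EO70sx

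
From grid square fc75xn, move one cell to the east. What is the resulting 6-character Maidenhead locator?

FC85an

Longitude subsquare x = 23; +1 → 24, wraps to 0 = a, carry into square.
Longitude square 7; +1 → 8.
The latitude characters are unchanged.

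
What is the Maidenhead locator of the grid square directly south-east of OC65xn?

OC75am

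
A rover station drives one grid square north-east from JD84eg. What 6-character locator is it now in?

JD84fh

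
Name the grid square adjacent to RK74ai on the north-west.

Longitude subsquare a = 0; −1 → -1, wraps to 23 = x, carry into square.
Longitude square 7; −1 → 6.
Latitude subsquare i = 8; +1 → 9 = j.

RK64xj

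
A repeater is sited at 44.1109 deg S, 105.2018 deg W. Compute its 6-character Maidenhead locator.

DE75jv

Shift to the Maidenhead origin (180°W, 90°S): lon 74.7982, lat 45.8891.
Field (20°×10°, letters A–R): 74.7982/20 → 3 → D, 45.8891/10 → 4 → E; chars DE.
Square (2°×1°, digits 0–9): 14.7982/2 → 7, 5.8891/1 → 5; chars 75.
Subsquare (5′×2.5′, letters a–x): 0.7982/0.0833333 → 9 → j, 0.8891/0.0416667 → 21 → v; chars jv.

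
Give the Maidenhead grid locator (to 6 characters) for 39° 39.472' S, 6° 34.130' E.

JF30gi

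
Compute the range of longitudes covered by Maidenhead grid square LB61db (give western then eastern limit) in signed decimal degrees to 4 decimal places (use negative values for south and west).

52.2500, 52.3333

Field L=11, B=1: +11·20° lon, +1·10° lat → SW at lon 40°, lat -80°.
Square 6, 1: +6·2° lon, +1·1° lat → SW at lon 52°, lat -79°.
Subsquare d=3, b=1: +3·0.0833333° lon, +1·0.0416667° lat → SW at lon 52.25°, lat -78.9583°.
Cell spans 0.0833333° lon × 0.0416667° lat.
west 52.2500, east 52.3333.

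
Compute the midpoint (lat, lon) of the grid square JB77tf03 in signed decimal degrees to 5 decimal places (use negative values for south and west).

-72.77708, 15.58750

Field J=9, B=1: +9·20° lon, +1·10° lat → SW at lon 0°, lat -80°.
Square 7, 7: +7·2° lon, +7·1° lat → SW at lon 14°, lat -73°.
Subsquare t=19, f=5: +19·0.0833333° lon, +5·0.0416667° lat → SW at lon 15.5833°, lat -72.7917°.
Extended square 0, 3: +0·0.00833333° lon, +3·0.00416667° lat → SW at lon 15.5833°, lat -72.7792°.
Cell spans 0.00833333° lon × 0.00416667° lat. Centre is SW corner plus half of each.
latitude -72.77708, longitude 15.58750.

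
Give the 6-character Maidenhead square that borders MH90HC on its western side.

Longitude subsquare h = 7; −1 → 6 = g.
The latitude characters are unchanged.

MH90gc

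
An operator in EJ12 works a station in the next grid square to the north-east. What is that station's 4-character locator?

Longitude square 1; +1 → 2.
Latitude square 2; +1 → 3.

EJ23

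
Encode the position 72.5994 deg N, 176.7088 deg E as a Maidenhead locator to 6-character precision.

RQ82io

Add 180° to longitude and 90° to latitude: 356.7088, 162.5994.
Field: lon ⌊356.7088/20⌋ = 17 → R; lat ⌊162.5994/10⌋ = 16 → Q.
Square: lon ⌊16.7088/2⌋ = 8; lat ⌊2.5994/1⌋ = 2.
Subsquare: lon ⌊0.7088/0.0833333⌋ = 8 → i; lat ⌊0.5994/0.0416667⌋ = 14 → o.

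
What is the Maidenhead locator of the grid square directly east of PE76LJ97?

PE76mj07

Longitude extended square 9; +1 → 10, wraps to 0, carry into subsquare.
Longitude subsquare l = 11; +1 → 12 = m.
The latitude characters are unchanged.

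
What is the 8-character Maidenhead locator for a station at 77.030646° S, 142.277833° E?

QB12dx32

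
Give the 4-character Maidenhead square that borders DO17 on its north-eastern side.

Longitude square 1; +1 → 2.
Latitude square 7; +1 → 8.

DO28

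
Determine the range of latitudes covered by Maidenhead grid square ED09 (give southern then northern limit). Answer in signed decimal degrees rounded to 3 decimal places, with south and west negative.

-51.000, -50.000

Field E=4, D=3: +4·20° lon, +3·10° lat → SW at lon -100°, lat -60°.
Square 0, 9: +0·2° lon, +9·1° lat → SW at lon -100°, lat -51°.
Cell spans 2° lon × 1° lat.
south -51.000, north -50.000.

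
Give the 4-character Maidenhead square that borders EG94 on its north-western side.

Longitude square 9; −1 → 8.
Latitude square 4; +1 → 5.

EG85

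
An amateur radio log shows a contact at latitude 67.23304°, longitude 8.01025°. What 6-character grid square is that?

Shift to the Maidenhead origin (180°W, 90°S): lon 188.0102, lat 157.2330.
Field: lon ⌊188.0102/20⌋ = 9 → J; lat ⌊157.2330/10⌋ = 15 → P.
Square: lon ⌊8.0102/2⌋ = 4; lat ⌊7.2330/1⌋ = 7.
Subsquare: lon ⌊0.0102/0.0833333⌋ = 0 → a; lat ⌊0.2330/0.0416667⌋ = 5 → f.

JP47af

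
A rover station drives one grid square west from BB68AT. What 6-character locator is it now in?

BB58xt

Longitude subsquare a = 0; −1 → -1, wraps to 23 = x, carry into square.
Longitude square 6; −1 → 5.
The latitude characters are unchanged.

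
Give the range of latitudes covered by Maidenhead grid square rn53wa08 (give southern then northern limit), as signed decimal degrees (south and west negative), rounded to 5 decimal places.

43.03333, 43.03750

Field R=17, N=13: +17·20° lon, +13·10° lat → SW at lon 160°, lat 40°.
Square 5, 3: +5·2° lon, +3·1° lat → SW at lon 170°, lat 43°.
Subsquare w=22, a=0: +22·0.0833333° lon, +0·0.0416667° lat → SW at lon 171.833°, lat 43°.
Extended square 0, 8: +0·0.00833333° lon, +8·0.00416667° lat → SW at lon 171.833°, lat 43.0333°.
Cell spans 0.00833333° lon × 0.00416667° lat.
south 43.03333, north 43.03750.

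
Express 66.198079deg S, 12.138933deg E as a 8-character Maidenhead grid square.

Shift to the Maidenhead origin (180°W, 90°S): lon 192.13893, lat 23.80192.
Field: 192.13893/20 → 9 → J, 23.80192/10 → 2 → C; chars JC.
Square: 12.13893/2 → 6, 3.80192/1 → 3; chars 63.
Subsquare: 0.13893/0.0833333 → 1 → b, 0.80192/0.0416667 → 19 → t; chars bt.
Extended square: 0.05560/0.00833333 → 6, 0.01025/0.00416667 → 2; chars 62.

JC63bt62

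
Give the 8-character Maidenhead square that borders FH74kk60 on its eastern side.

Longitude extended square 6; +1 → 7.
The latitude characters are unchanged.

FH74kk70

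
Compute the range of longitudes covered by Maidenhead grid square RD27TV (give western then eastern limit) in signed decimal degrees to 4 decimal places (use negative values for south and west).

165.5833, 165.6667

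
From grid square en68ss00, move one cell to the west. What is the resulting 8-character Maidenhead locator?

EN68rs90

Longitude extended square 0; −1 → -1, wraps to 9, carry into subsquare.
Longitude subsquare s = 18; −1 → 17 = r.
The latitude characters are unchanged.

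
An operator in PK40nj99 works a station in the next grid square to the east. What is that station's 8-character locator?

Longitude extended square 9; +1 → 10, wraps to 0, carry into subsquare.
Longitude subsquare n = 13; +1 → 14 = o.
The latitude characters are unchanged.

PK40oj09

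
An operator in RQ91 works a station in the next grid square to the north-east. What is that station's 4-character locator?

AQ02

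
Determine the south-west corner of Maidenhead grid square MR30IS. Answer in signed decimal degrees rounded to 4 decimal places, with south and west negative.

Field M=12, R=17: +12·20° lon, +17·10° lat → SW at lon 60°, lat 80°.
Square 3, 0: +3·2° lon, +0·1° lat → SW at lon 66°, lat 80°.
Subsquare i=8, s=18: +8·0.0833333° lon, +18·0.0416667° lat → SW at lon 66.6667°, lat 80.75°.
latitude 80.7500, longitude 66.6667.

80.7500, 66.6667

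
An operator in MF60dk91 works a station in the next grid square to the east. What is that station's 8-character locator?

MF60ek01

Longitude extended square 9; +1 → 10, wraps to 0, carry into subsquare.
Longitude subsquare d = 3; +1 → 4 = e.
The latitude characters are unchanged.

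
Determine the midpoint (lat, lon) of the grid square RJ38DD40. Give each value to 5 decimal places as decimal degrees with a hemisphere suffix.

8.12708° N, 166.28750° E

Field R=17, J=9: +17·20° lon, +9·10° lat → SW at lon 160°, lat 0°.
Square 3, 8: +3·2° lon, +8·1° lat → SW at lon 166°, lat 8°.
Subsquare d=3, d=3: +3·0.0833333° lon, +3·0.0416667° lat → SW at lon 166.25°, lat 8.125°.
Extended square 4, 0: +4·0.00833333° lon, +0·0.00416667° lat → SW at lon 166.283°, lat 8.125°.
Cell spans 0.00833333° lon × 0.00416667° lat. Centre is SW corner plus half of each.
latitude 8.12708° N, longitude 166.28750° E.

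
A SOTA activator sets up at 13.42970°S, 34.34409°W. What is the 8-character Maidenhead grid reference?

Shift to the Maidenhead origin (180°W, 90°S): lon 145.65591, lat 76.57030.
Field: lon ⌊145.65591/20⌋ = 7 → H; lat ⌊76.57030/10⌋ = 7 → H.
Square: lon ⌊5.65591/2⌋ = 2; lat ⌊6.57030/1⌋ = 6.
Subsquare: lon ⌊1.65591/0.0833333⌋ = 19 → t; lat ⌊0.57030/0.0416667⌋ = 13 → n.
Extended square: lon ⌊0.07258/0.00833333⌋ = 8; lat ⌊0.02863/0.00416667⌋ = 6.

HH26tn86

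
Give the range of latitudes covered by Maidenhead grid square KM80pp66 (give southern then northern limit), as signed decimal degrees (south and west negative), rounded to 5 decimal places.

Field K=10, M=12: +10·20° lon, +12·10° lat → SW at lon 20°, lat 30°.
Square 8, 0: +8·2° lon, +0·1° lat → SW at lon 36°, lat 30°.
Subsquare p=15, p=15: +15·0.0833333° lon, +15·0.0416667° lat → SW at lon 37.25°, lat 30.625°.
Extended square 6, 6: +6·0.00833333° lon, +6·0.00416667° lat → SW at lon 37.3°, lat 30.65°.
Cell spans 0.00833333° lon × 0.00416667° lat.
south 30.65000, north 30.65417.

30.65000, 30.65417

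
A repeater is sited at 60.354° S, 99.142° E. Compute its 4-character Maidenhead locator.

Add 180° to longitude and 90° to latitude: 279.14, 29.65.
Field: 279.14/20 → 13 → N, 29.65/10 → 2 → C; chars NC.
Square: 19.14/2 → 9, 9.65/1 → 9; chars 99.

NC99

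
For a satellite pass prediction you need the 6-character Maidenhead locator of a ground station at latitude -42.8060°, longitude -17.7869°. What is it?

Add 180° to longitude and 90° to latitude: 162.2131, 47.1940.
Field: lon ⌊162.2131/20⌋ = 8 → I; lat ⌊47.1940/10⌋ = 4 → E.
Square: lon ⌊2.2131/2⌋ = 1; lat ⌊7.1940/1⌋ = 7.
Subsquare: lon ⌊0.2131/0.0833333⌋ = 2 → c; lat ⌊0.1940/0.0416667⌋ = 4 → e.

IE17ce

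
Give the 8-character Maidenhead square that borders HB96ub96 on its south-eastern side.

HB96vb05

Longitude extended square 9; +1 → 10, wraps to 0, carry into subsquare.
Longitude subsquare u = 20; +1 → 21 = v.
Latitude extended square 6; −1 → 5.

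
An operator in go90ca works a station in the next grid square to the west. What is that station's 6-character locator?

GO90ba

Longitude subsquare c = 2; −1 → 1 = b.
The latitude characters are unchanged.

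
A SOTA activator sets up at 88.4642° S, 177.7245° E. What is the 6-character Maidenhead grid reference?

RA81um

Shift to the Maidenhead origin (180°W, 90°S): lon 357.7245, lat 1.5358.
Field: lon ⌊357.7245/20⌋ = 17 → R; lat ⌊1.5358/10⌋ = 0 → A.
Square: lon ⌊17.7245/2⌋ = 8; lat ⌊1.5358/1⌋ = 1.
Subsquare: lon ⌊1.7245/0.0833333⌋ = 20 → u; lat ⌊0.5358/0.0416667⌋ = 12 → m.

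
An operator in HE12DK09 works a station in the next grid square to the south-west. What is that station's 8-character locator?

Longitude extended square 0; −1 → -1, wraps to 9, carry into subsquare.
Longitude subsquare d = 3; −1 → 2 = c.
Latitude extended square 9; −1 → 8.

HE12ck98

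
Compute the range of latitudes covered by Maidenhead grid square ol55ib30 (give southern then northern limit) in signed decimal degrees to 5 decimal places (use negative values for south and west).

25.04167, 25.04583

Field O=14, L=11: +14·20° lon, +11·10° lat → SW at lon 100°, lat 20°.
Square 5, 5: +5·2° lon, +5·1° lat → SW at lon 110°, lat 25°.
Subsquare i=8, b=1: +8·0.0833333° lon, +1·0.0416667° lat → SW at lon 110.667°, lat 25.0417°.
Extended square 3, 0: +3·0.00833333° lon, +0·0.00416667° lat → SW at lon 110.692°, lat 25.0417°.
Cell spans 0.00833333° lon × 0.00416667° lat.
south 25.04167, north 25.04583.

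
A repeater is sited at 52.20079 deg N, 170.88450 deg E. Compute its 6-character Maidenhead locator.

Shift to the Maidenhead origin (180°W, 90°S): lon 350.8845, lat 142.2008.
Field: 350.8845/20 → 17 → R, 142.2008/10 → 14 → O; chars RO.
Square: 10.8845/2 → 5, 2.2008/1 → 2; chars 52.
Subsquare: 0.8845/0.0833333 → 10 → k, 0.2008/0.0416667 → 4 → e; chars ke.

RO52ke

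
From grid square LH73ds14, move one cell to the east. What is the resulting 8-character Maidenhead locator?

Longitude extended square 1; +1 → 2.
The latitude characters are unchanged.

LH73ds24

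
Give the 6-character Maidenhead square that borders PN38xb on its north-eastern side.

PN48ac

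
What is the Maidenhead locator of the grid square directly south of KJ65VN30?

KJ65vm39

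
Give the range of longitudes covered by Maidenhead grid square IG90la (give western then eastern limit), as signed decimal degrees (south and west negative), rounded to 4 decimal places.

Field I=8, G=6: +8·20° lon, +6·10° lat → SW at lon -20°, lat -30°.
Square 9, 0: +9·2° lon, +0·1° lat → SW at lon -2°, lat -30°.
Subsquare l=11, a=0: +11·0.0833333° lon, +0·0.0416667° lat → SW at lon -1.08333°, lat -30°.
Cell spans 0.0833333° lon × 0.0416667° lat.
west -1.0833, east -1.0000.

-1.0833, -1.0000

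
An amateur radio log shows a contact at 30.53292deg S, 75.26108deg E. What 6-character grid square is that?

MF79pl

Offset from 180°W / 90°S: lon 255.2611°, lat 59.4671°.
Field (20°×10°, letters A–R): lon ⌊255.2611/20⌋ = 12 → M; lat ⌊59.4671/10⌋ = 5 → F.
Square (2°×1°, digits 0–9): lon ⌊15.2611/2⌋ = 7; lat ⌊9.4671/1⌋ = 9.
Subsquare (5′×2.5′, letters a–x): lon ⌊1.2611/0.0833333⌋ = 15 → p; lat ⌊0.4671/0.0416667⌋ = 11 → l.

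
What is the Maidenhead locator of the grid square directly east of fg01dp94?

Longitude extended square 9; +1 → 10, wraps to 0, carry into subsquare.
Longitude subsquare d = 3; +1 → 4 = e.
The latitude characters are unchanged.

FG01ep04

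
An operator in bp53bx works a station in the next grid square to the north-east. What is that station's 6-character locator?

BP54ca

Longitude subsquare b = 1; +1 → 2 = c.
Latitude subsquare x = 23; +1 → 24, wraps to 0 = a, carry into square.
Latitude square 3; +1 → 4.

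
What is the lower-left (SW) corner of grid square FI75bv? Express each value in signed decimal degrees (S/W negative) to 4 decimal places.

-4.1250, -65.9167

Field F=5, I=8: +5·20° lon, +8·10° lat → SW at lon -80°, lat -10°.
Square 7, 5: +7·2° lon, +5·1° lat → SW at lon -66°, lat -5°.
Subsquare b=1, v=21: +1·0.0833333° lon, +21·0.0416667° lat → SW at lon -65.9167°, lat -4.125°.
latitude -4.1250, longitude -65.9167.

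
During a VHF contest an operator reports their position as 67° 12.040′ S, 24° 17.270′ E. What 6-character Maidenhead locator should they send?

Offset from 180°W / 90°S: lon 204.2878°, lat 22.7993°.
Field: lon ⌊204.2878/20⌋ = 10 → K; lat ⌊22.7993/10⌋ = 2 → C.
Square: lon ⌊4.2878/2⌋ = 2; lat ⌊2.7993/1⌋ = 2.
Subsquare: lon ⌊0.2878/0.0833333⌋ = 3 → d; lat ⌊0.7993/0.0416667⌋ = 19 → t.

KC22dt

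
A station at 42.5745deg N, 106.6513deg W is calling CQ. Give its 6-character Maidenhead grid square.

DN62qn

Shift to the Maidenhead origin (180°W, 90°S): lon 73.3487, lat 132.5745.
Field: 73.3487/20 → 3 → D, 132.5745/10 → 13 → N; chars DN.
Square: 13.3487/2 → 6, 2.5745/1 → 2; chars 62.
Subsquare: 1.3487/0.0833333 → 16 → q, 0.5745/0.0416667 → 13 → n; chars qn.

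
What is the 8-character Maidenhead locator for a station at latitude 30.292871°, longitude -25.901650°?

Shift to the Maidenhead origin (180°W, 90°S): lon 154.09835, lat 120.29287.
Field: lon ⌊154.09835/20⌋ = 7 → H; lat ⌊120.29287/10⌋ = 12 → M.
Square: lon ⌊14.09835/2⌋ = 7; lat ⌊0.29287/1⌋ = 0.
Subsquare: lon ⌊0.09835/0.0833333⌋ = 1 → b; lat ⌊0.29287/0.0416667⌋ = 7 → h.
Extended square: lon ⌊0.01502/0.00833333⌋ = 1; lat ⌊0.00120/0.00416667⌋ = 0.

HM70bh10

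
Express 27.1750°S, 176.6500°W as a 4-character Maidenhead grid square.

AG12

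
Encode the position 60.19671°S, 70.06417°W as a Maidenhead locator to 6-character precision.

FC49xt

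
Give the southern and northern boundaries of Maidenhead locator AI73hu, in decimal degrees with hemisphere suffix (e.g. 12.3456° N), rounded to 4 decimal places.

Field A=0, I=8: +0·20° lon, +8·10° lat → SW at lon -180°, lat -10°.
Square 7, 3: +7·2° lon, +3·1° lat → SW at lon -166°, lat -7°.
Subsquare h=7, u=20: +7·0.0833333° lon, +20·0.0416667° lat → SW at lon -165.417°, lat -6.16667°.
Cell spans 0.0833333° lon × 0.0416667° lat.
south 6.1667° S, north 6.1250° S.

6.1667° S, 6.1250° S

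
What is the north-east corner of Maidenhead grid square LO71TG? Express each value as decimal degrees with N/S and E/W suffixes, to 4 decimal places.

Field L=11, O=14: +11·20° lon, +14·10° lat → SW at lon 40°, lat 50°.
Square 7, 1: +7·2° lon, +1·1° lat → SW at lon 54°, lat 51°.
Subsquare t=19, g=6: +19·0.0833333° lon, +6·0.0416667° lat → SW at lon 55.5833°, lat 51.25°.
Cell spans 0.0833333° lon × 0.0416667° lat. NE corner is SW corner plus one full cell.
latitude 51.2917° N, longitude 55.6667° E.

51.2917° N, 55.6667° E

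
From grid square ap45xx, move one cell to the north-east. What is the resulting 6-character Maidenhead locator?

AP56aa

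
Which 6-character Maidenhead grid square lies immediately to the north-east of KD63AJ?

KD63bk

Longitude subsquare a = 0; +1 → 1 = b.
Latitude subsquare j = 9; +1 → 10 = k.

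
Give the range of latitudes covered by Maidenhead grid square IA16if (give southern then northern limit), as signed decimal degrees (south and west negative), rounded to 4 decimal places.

Field I=8, A=0: +8·20° lon, +0·10° lat → SW at lon -20°, lat -90°.
Square 1, 6: +1·2° lon, +6·1° lat → SW at lon -18°, lat -84°.
Subsquare i=8, f=5: +8·0.0833333° lon, +5·0.0416667° lat → SW at lon -17.3333°, lat -83.7917°.
Cell spans 0.0833333° lon × 0.0416667° lat.
south -83.7917, north -83.7500.

-83.7917, -83.7500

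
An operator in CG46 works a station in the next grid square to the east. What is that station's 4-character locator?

CG56

Longitude square 4; +1 → 5.
The latitude characters are unchanged.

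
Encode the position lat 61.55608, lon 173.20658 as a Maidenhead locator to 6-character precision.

RP61on

Add 180° to longitude and 90° to latitude: 353.2066, 151.5561.
Field: lon ⌊353.2066/20⌋ = 17 → R; lat ⌊151.5561/10⌋ = 15 → P.
Square: lon ⌊13.2066/2⌋ = 6; lat ⌊1.5561/1⌋ = 1.
Subsquare: lon ⌊1.2066/0.0833333⌋ = 14 → o; lat ⌊0.5561/0.0416667⌋ = 13 → n.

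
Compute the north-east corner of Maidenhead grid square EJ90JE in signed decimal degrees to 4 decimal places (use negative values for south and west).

Field E=4, J=9: +4·20° lon, +9·10° lat → SW at lon -100°, lat 0°.
Square 9, 0: +9·2° lon, +0·1° lat → SW at lon -82°, lat 0°.
Subsquare j=9, e=4: +9·0.0833333° lon, +4·0.0416667° lat → SW at lon -81.25°, lat 0.166667°.
Cell spans 0.0833333° lon × 0.0416667° lat. NE corner is SW corner plus one full cell.
latitude 0.2083, longitude -81.1667.

0.2083, -81.1667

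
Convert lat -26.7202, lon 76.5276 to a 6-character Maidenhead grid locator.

Offset from 180°W / 90°S: lon 256.5276°, lat 63.2798°.
Field: lon ⌊256.5276/20⌋ = 12 → M; lat ⌊63.2798/10⌋ = 6 → G.
Square: lon ⌊16.5276/2⌋ = 8; lat ⌊3.2798/1⌋ = 3.
Subsquare: lon ⌊0.5276/0.0833333⌋ = 6 → g; lat ⌊0.2798/0.0416667⌋ = 6 → g.

MG83gg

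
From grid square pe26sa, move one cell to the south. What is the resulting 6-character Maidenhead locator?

Latitude subsquare a = 0; −1 → -1, wraps to 23 = x, carry into square.
Latitude square 6; −1 → 5.
The longitude characters are unchanged.

PE25sx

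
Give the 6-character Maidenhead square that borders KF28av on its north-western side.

KF18xw

Longitude subsquare a = 0; −1 → -1, wraps to 23 = x, carry into square.
Longitude square 2; −1 → 1.
Latitude subsquare v = 21; +1 → 22 = w.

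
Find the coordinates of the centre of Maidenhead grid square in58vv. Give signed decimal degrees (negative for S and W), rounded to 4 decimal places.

Field I=8, N=13: +8·20° lon, +13·10° lat → SW at lon -20°, lat 40°.
Square 5, 8: +5·2° lon, +8·1° lat → SW at lon -10°, lat 48°.
Subsquare v=21, v=21: +21·0.0833333° lon, +21·0.0416667° lat → SW at lon -8.25°, lat 48.875°.
Cell spans 0.0833333° lon × 0.0416667° lat. Centre is SW corner plus half of each.
latitude 48.8958, longitude -8.2083.

48.8958, -8.2083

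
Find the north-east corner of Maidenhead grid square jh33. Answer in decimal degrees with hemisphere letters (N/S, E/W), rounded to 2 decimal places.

16.00° S, 8.00° E

Field J=9, H=7: +9·20° lon, +7·10° lat → SW at lon 0°, lat -20°.
Square 3, 3: +3·2° lon, +3·1° lat → SW at lon 6°, lat -17°.
Cell spans 2° lon × 1° lat. NE corner is SW corner plus one full cell.
latitude 16.00° S, longitude 8.00° E.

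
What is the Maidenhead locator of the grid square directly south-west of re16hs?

RE16gr

Longitude subsquare h = 7; −1 → 6 = g.
Latitude subsquare s = 18; −1 → 17 = r.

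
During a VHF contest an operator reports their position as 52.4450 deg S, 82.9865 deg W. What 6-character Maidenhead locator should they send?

ED87mn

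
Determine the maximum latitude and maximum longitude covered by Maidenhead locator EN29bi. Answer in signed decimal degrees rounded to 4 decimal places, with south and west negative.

49.3750, -95.8333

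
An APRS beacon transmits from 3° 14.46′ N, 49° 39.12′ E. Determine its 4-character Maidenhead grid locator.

LJ43

Shift to the Maidenhead origin (180°W, 90°S): lon 229.65, lat 93.24.
Field: 229.65/20 → 11 → L, 93.24/10 → 9 → J; chars LJ.
Square: 9.65/2 → 4, 3.24/1 → 3; chars 43.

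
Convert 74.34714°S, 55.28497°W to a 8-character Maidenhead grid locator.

GB25ip56

Add 180° to longitude and 90° to latitude: 124.71503, 15.65286.
Field: 124.71503/20 → 6 → G, 15.65286/10 → 1 → B; chars GB.
Square: 4.71503/2 → 2, 5.65286/1 → 5; chars 25.
Subsquare: 0.71503/0.0833333 → 8 → i, 0.65286/0.0416667 → 15 → p; chars ip.
Extended square: 0.04836/0.00833333 → 5, 0.02786/0.00416667 → 6; chars 56.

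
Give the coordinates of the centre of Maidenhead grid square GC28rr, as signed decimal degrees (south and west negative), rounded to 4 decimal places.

Field G=6, C=2: +6·20° lon, +2·10° lat → SW at lon -60°, lat -70°.
Square 2, 8: +2·2° lon, +8·1° lat → SW at lon -56°, lat -62°.
Subsquare r=17, r=17: +17·0.0833333° lon, +17·0.0416667° lat → SW at lon -54.5833°, lat -61.2917°.
Cell spans 0.0833333° lon × 0.0416667° lat. Centre is SW corner plus half of each.
latitude -61.2708, longitude -54.5417.

-61.2708, -54.5417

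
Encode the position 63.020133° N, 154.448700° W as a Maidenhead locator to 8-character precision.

BP23sa64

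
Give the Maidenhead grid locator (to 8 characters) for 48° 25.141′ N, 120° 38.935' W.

CN98qk20

Shift to the Maidenhead origin (180°W, 90°S): lon 59.35108, lat 138.41902.
Field: lon ⌊59.35108/20⌋ = 2 → C; lat ⌊138.41902/10⌋ = 13 → N.
Square: lon ⌊19.35108/2⌋ = 9; lat ⌊8.41902/1⌋ = 8.
Subsquare: lon ⌊1.35108/0.0833333⌋ = 16 → q; lat ⌊0.41902/0.0416667⌋ = 10 → k.
Extended square: lon ⌊0.01775/0.00833333⌋ = 2; lat ⌊0.00235/0.00416667⌋ = 0.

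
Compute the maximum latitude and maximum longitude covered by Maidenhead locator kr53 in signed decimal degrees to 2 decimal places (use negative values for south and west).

84.00, 32.00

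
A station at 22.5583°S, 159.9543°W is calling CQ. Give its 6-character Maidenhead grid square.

BG07ak

Add 180° to longitude and 90° to latitude: 20.0457, 67.4417.
Field: 20.0457/20 → 1 → B, 67.4417/10 → 6 → G; chars BG.
Square: 0.0457/2 → 0, 7.4417/1 → 7; chars 07.
Subsquare: 0.0457/0.0833333 → 0 → a, 0.4417/0.0416667 → 10 → k; chars ak.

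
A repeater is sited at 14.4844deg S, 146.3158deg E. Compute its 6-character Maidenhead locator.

QH35dm

Add 180° to longitude and 90° to latitude: 326.3158, 75.5156.
Field: 326.3158/20 → 16 → Q, 75.5156/10 → 7 → H; chars QH.
Square: 6.3158/2 → 3, 5.5156/1 → 5; chars 35.
Subsquare: 0.3158/0.0833333 → 3 → d, 0.5156/0.0416667 → 12 → m; chars dm.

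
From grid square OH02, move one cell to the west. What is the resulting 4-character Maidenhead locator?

Longitude square 0; −1 → -1, wraps to 9, carry into field.
Longitude field O = 14; −1 → 13 = N.
The latitude characters are unchanged.

NH92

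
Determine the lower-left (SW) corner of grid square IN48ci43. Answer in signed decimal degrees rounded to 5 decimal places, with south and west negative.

48.34583, -11.80000

Field I=8, N=13: +8·20° lon, +13·10° lat → SW at lon -20°, lat 40°.
Square 4, 8: +4·2° lon, +8·1° lat → SW at lon -12°, lat 48°.
Subsquare c=2, i=8: +2·0.0833333° lon, +8·0.0416667° lat → SW at lon -11.8333°, lat 48.3333°.
Extended square 4, 3: +4·0.00833333° lon, +3·0.00416667° lat → SW at lon -11.8°, lat 48.3458°.
latitude 48.34583, longitude -11.80000.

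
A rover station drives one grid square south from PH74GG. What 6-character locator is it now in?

PH74gf

Latitude subsquare g = 6; −1 → 5 = f.
The longitude characters are unchanged.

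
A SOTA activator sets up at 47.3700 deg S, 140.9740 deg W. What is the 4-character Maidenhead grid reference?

Add 180° to longitude and 90° to latitude: 39.03, 42.63.
Field (20°×10°, letters A–R): lon ⌊39.03/20⌋ = 1 → B; lat ⌊42.63/10⌋ = 4 → E.
Square (2°×1°, digits 0–9): lon ⌊19.03/2⌋ = 9; lat ⌊2.63/1⌋ = 2.

BE92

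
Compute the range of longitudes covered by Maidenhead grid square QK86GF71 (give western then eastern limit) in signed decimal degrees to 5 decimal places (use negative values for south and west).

156.55833, 156.56667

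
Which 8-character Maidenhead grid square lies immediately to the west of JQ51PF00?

JQ51of90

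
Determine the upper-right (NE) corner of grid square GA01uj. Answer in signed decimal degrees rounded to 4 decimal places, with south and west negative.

Field G=6, A=0: +6·20° lon, +0·10° lat → SW at lon -60°, lat -90°.
Square 0, 1: +0·2° lon, +1·1° lat → SW at lon -60°, lat -89°.
Subsquare u=20, j=9: +20·0.0833333° lon, +9·0.0416667° lat → SW at lon -58.3333°, lat -88.625°.
Cell spans 0.0833333° lon × 0.0416667° lat. NE corner is SW corner plus one full cell.
latitude -88.5833, longitude -58.2500.

-88.5833, -58.2500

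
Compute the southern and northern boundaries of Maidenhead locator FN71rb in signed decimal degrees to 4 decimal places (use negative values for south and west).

41.0417, 41.0833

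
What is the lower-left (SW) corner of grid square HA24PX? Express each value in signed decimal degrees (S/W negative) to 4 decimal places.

Field H=7, A=0: +7·20° lon, +0·10° lat → SW at lon -40°, lat -90°.
Square 2, 4: +2·2° lon, +4·1° lat → SW at lon -36°, lat -86°.
Subsquare p=15, x=23: +15·0.0833333° lon, +23·0.0416667° lat → SW at lon -34.75°, lat -85.0417°.
latitude -85.0417, longitude -34.7500.

-85.0417, -34.7500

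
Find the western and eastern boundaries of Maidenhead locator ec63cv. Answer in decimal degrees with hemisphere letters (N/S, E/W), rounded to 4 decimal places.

87.8333° W, 87.7500° W

Field E=4, C=2: +4·20° lon, +2·10° lat → SW at lon -100°, lat -70°.
Square 6, 3: +6·2° lon, +3·1° lat → SW at lon -88°, lat -67°.
Subsquare c=2, v=21: +2·0.0833333° lon, +21·0.0416667° lat → SW at lon -87.8333°, lat -66.125°.
Cell spans 0.0833333° lon × 0.0416667° lat.
west 87.8333° W, east 87.7500° W.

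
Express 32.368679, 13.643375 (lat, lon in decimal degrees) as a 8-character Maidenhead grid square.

Add 180° to longitude and 90° to latitude: 193.64337, 122.36868.
Field (20°×10°, letters A–R): 193.64337/20 → 9 → J, 122.36868/10 → 12 → M; chars JM.
Square (2°×1°, digits 0–9): 13.64337/2 → 6, 2.36868/1 → 2; chars 62.
Subsquare (5′×2.5′, letters a–x): 1.64337/0.0833333 → 19 → t, 0.36868/0.0416667 → 8 → i; chars ti.
Extended square (30″×15″, digits 0–9): 0.06004/0.00833333 → 7, 0.03535/0.00416667 → 8; chars 78.

JM62ti78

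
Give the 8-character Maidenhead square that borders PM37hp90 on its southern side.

Latitude extended square 0; −1 → -1, wraps to 9, carry into subsquare.
Latitude subsquare p = 15; −1 → 14 = o.
The longitude characters are unchanged.

PM37ho99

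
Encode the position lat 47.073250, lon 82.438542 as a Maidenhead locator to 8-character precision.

Offset from 180°W / 90°S: lon 262.43854°, lat 137.07325°.
Field: lon ⌊262.43854/20⌋ = 13 → N; lat ⌊137.07325/10⌋ = 13 → N.
Square: lon ⌊2.43854/2⌋ = 1; lat ⌊7.07325/1⌋ = 7.
Subsquare: lon ⌊0.43854/0.0833333⌋ = 5 → f; lat ⌊0.07325/0.0416667⌋ = 1 → b.
Extended square: lon ⌊0.02188/0.00833333⌋ = 2; lat ⌊0.03158/0.00416667⌋ = 7.

NN17fb27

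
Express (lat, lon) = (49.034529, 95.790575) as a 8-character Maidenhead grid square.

NN79va48

Shift to the Maidenhead origin (180°W, 90°S): lon 275.79057, lat 139.03453.
Field: lon ⌊275.79057/20⌋ = 13 → N; lat ⌊139.03453/10⌋ = 13 → N.
Square: lon ⌊15.79057/2⌋ = 7; lat ⌊9.03453/1⌋ = 9.
Subsquare: lon ⌊1.79057/0.0833333⌋ = 21 → v; lat ⌊0.03453/0.0416667⌋ = 0 → a.
Extended square: lon ⌊0.04057/0.00833333⌋ = 4; lat ⌊0.03453/0.00416667⌋ = 8.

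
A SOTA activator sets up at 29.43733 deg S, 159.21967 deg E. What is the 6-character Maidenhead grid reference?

Add 180° to longitude and 90° to latitude: 339.2197, 60.5627.
Field: 339.2197/20 → 16 → Q, 60.5627/10 → 6 → G; chars QG.
Square: 19.2197/2 → 9, 0.5627/1 → 0; chars 90.
Subsquare: 1.2197/0.0833333 → 14 → o, 0.5627/0.0416667 → 13 → n; chars on.

QG90on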